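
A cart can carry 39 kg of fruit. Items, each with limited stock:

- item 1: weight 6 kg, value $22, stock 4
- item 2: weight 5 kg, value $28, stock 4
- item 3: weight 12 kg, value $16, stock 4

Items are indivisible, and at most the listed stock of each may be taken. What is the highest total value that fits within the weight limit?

Best selections within weight 39 and stock limits:
- 3×item 1 + 4×item 2: weight 38, value 178
- 4×item 1 + 3×item 2: weight 39, value 172
- 2×item 1 + 4×item 2: weight 32, value 156
Best: $178.

$178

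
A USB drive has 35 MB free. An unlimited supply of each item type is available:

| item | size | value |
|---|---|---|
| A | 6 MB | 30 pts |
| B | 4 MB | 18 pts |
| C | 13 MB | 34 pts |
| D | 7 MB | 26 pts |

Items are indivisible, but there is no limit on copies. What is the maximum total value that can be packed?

168 pts

Best value-per-unit is A at 30/6; filling with it alone gives 5×30 = 150.
Optimal mix: 5×A + 1×B → size 34, value 168.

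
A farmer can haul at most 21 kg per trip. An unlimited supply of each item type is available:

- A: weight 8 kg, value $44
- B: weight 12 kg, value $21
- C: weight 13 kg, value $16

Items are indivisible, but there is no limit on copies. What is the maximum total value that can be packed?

$88

Best value-per-unit is A at 44/8, and filling with it alone uses weight 2×8=16. No mix of the others beats 2×44 = 88.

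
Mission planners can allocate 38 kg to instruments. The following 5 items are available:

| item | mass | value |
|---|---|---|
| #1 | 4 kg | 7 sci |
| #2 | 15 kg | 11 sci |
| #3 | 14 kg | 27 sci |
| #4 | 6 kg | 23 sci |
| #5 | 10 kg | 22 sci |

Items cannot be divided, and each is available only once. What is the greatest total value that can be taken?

79 sci

Check high-value combinations within 38 kg:
- #1+#3+#4+#5: mass 4+14+6+10=34, value 7+27+23+22=79
- #3+#4+#5: mass 14+6+10=30, value 27+23+22=72
- #1+#2+#4+#5: mass 4+15+6+10=35, value 7+11+23+22=63
Best: 79 sci.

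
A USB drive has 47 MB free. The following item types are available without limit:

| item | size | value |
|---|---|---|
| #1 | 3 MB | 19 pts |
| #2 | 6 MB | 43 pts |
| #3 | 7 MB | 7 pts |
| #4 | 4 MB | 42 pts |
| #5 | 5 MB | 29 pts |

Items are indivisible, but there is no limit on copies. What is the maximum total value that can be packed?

Best value-per-unit is #4 at 42/4; filling with it alone gives 11×42 = 462.
Optimal mix: 1×#1 + 11×#4 → size 47, value 481.

481 pts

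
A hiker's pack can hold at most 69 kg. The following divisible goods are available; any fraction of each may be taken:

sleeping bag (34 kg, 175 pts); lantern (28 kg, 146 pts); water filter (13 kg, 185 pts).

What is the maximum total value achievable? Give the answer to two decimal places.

475.12

Take in order of value per unit:
- water filter (185/13 per unit): all 13 → value 185, running total 185.00
- lantern (146/28 per unit): all 28 → value 146, running total 331.00
- sleeping bag (175/34 per unit): 28 of 34 → value 28×175/34 = 144.1176, running total 475.12
Total 475.12.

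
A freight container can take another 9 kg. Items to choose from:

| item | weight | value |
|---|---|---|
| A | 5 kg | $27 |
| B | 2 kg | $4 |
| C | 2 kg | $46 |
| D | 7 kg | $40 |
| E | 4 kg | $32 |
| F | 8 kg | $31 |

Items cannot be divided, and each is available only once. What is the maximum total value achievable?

Check high-value combinations within 9 kg:
- C+D: weight 2+7=9, value 46+40=86
- B+C+E: weight 2+2+4=8, value 4+46+32=82
- C+E: weight 2+4=6, value 46+32=78
Best: $86.

$86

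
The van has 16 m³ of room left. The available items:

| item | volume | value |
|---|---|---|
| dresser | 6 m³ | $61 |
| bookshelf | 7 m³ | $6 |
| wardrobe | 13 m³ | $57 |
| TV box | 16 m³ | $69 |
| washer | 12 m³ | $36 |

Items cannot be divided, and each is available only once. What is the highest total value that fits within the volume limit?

$69

This is a 0/1 knapsack; check combinations near the capacity.
- TV box: volume 16, value 69
- dresser+bookshelf: volume 6+7=13, value 61+6=67
- dresser: volume 6, value 61
Best: $69.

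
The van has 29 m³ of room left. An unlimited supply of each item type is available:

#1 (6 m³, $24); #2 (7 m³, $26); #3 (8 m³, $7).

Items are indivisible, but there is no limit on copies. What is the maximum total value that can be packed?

$104

Best value-per-unit is #1 at 24/6; filling with it alone gives 4×24 = 96.
Optimal mix: 4×#2 → volume 28, value 104.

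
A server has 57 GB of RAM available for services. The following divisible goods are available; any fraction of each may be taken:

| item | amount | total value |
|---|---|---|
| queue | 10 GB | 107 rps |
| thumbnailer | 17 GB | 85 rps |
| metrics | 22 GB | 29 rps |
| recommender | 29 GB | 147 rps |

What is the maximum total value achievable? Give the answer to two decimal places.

Take in order of value per unit:
- queue (107/10 per unit): all 10 → value 107, running total 107.00
- recommender (147/29 per unit): all 29 → value 147, running total 254.00
- thumbnailer (85/17 per unit): all 17 → value 85, running total 339.00
- metrics (29/22 per unit): 1 of 22 → value 1×29/22 = 1.3182, running total 340.32
Total 340.32.

340.32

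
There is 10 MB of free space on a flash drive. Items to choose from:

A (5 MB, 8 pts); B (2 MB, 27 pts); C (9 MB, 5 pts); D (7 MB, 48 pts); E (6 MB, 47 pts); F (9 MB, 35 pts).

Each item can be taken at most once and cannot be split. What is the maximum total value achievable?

75 pts

Check high-value combinations within 10 MB:
- B+D: size 2+7=9, value 27+48=75
- B+E: size 2+6=8, value 27+47=74
- D: size 7, value 48
- E: size 6, value 47
- A+B: size 5+2=7, value 8+27=35
Best: 75 pts.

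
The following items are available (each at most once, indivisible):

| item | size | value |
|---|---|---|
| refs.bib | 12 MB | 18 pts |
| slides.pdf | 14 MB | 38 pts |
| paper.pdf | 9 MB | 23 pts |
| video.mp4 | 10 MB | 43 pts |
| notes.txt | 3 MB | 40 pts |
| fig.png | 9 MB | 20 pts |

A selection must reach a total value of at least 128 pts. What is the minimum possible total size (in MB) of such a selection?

36

Subsets with value ≥ 128, sorted by total size:
- slides.pdf+paper.pdf+video.mp4+notes.txt: size 36, value 144
- slides.pdf+video.mp4+notes.txt+fig.png: size 36, value 141
- refs.bib+slides.pdf+video.mp4+notes.txt: size 39, value 139
- refs.bib+paper.pdf+video.mp4+notes.txt+fig.png: size 43, value 144
Minimum size: 36 MB.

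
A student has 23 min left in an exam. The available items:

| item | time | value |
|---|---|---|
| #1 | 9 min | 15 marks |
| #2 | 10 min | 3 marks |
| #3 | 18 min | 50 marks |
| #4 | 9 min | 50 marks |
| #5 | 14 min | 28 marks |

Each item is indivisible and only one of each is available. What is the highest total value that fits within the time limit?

78 marks

Check high-value combinations within 23 min:
- #4+#5: time 9+14=23, value 50+28=78
- #1+#4: time 9+9=18, value 15+50=65
- #2+#4: time 10+9=19, value 3+50=53
- #4: time 9, value 50
- #3: time 18, value 50
Best: 78 marks.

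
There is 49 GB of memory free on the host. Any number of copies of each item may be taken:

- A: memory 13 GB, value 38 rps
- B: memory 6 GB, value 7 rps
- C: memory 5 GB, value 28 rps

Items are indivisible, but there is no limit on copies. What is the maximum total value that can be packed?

Best value-per-unit is C at 28/5, and filling with it alone uses memory 9×5=45. No mix of the others beats 9×28 = 252.

252 rps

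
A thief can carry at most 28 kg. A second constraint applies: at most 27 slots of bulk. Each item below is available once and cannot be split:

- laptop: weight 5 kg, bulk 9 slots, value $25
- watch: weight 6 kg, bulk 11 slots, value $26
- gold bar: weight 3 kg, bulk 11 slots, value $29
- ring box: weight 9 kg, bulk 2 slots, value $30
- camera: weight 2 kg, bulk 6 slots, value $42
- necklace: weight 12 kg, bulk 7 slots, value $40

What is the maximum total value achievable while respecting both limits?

Feasible sets respecting both limits:
- gold bar+ring box+camera+necklace: weight 26, bulk 26, value 141
- laptop+ring box+camera+necklace: weight 28, bulk 24, value 137
- ring box+camera+necklace: weight 23, bulk 15, value 112
- gold bar+camera+necklace: weight 17, bulk 24, value 111
Best: $141.

$141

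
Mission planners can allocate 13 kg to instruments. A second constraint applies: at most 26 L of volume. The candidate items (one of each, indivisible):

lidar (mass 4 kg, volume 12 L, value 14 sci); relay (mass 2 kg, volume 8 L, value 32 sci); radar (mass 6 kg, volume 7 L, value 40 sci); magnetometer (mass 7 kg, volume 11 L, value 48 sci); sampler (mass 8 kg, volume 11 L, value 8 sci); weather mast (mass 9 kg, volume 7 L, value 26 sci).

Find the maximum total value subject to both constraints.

88 sci

Feasible sets respecting both limits:
- radar+magnetometer: mass 13, volume 18, value 88
- relay+magnetometer: mass 9, volume 19, value 80
- relay+radar: mass 8, volume 15, value 72
Best: 88 sci.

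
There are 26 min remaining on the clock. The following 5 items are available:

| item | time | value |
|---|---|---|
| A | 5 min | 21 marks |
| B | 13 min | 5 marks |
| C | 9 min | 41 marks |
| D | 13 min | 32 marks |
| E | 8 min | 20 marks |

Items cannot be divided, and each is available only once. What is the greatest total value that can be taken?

82 marks

Check high-value combinations within 26 min:
- A+C+E: time 5+9+8=22, value 21+41+20=82
- C+D: time 9+13=22, value 41+32=73
- A+D+E: time 5+13+8=26, value 21+32+20=73
- A+C: time 5+9=14, value 21+41=62
Best: 82 marks.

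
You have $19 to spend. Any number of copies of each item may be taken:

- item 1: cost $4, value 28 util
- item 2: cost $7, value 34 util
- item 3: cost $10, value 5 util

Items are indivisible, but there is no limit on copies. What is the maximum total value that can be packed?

118 util

Best value-per-unit is item 1 at 28/4; filling with it alone gives 4×28 = 112.
Optimal mix: 3×item 1 + 1×item 2 → cost 19, value 118.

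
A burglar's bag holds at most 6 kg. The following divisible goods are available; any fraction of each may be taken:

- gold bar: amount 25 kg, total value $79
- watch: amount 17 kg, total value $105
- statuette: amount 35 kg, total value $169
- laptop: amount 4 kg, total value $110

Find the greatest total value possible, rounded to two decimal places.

Take in order of value per unit:
- laptop (110/4 per unit): all 4 → value 110, running total 110.00
- watch (105/17 per unit): 2 of 17 → value 2×105/17 = 12.3529, running total 122.35
Total 122.35.

122.35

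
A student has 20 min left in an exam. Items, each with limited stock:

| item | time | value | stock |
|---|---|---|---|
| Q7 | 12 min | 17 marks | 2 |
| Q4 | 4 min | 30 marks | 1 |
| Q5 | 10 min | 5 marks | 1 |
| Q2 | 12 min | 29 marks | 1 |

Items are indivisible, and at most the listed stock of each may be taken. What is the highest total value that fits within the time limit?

59 marks

Best selections within time 20 and stock limits:
- 1×Q4 + 1×Q2: time 16, value 59
- 1×Q7 + 1×Q4: time 16, value 47
- 1×Q4 + 1×Q5: time 14, value 35
Best: 59 marks.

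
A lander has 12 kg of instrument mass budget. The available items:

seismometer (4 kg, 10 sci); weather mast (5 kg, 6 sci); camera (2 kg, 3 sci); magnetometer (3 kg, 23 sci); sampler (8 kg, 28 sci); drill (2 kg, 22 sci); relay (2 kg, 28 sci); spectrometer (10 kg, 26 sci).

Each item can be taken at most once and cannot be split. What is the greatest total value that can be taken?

Check high-value combinations within 12 kg:
- seismometer+magnetometer+drill+relay: mass 4+3+2+2=11, value 10+23+22+28=83
- weather mast+magnetometer+drill+relay: mass 5+3+2+2=12, value 6+23+22+28=79
- sampler+drill+relay: mass 8+2+2=12, value 28+22+28=78
Best: 83 sci.

83 sci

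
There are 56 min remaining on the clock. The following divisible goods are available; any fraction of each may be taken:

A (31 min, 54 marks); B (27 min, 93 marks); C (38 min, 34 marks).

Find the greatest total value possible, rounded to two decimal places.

143.52

Take in order of value per unit:
- B (93/27 per unit): all 27 → value 93, running total 93.00
- A (54/31 per unit): 29 of 31 → value 29×54/31 = 50.5161, running total 143.52
Total 143.52.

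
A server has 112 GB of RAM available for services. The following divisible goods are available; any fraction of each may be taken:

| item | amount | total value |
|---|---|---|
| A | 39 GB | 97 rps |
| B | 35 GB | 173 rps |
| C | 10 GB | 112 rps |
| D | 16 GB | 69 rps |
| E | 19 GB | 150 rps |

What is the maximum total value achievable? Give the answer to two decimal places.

Take in order of value per unit:
- C (112/10 per unit): all 10 → value 112, running total 112.00
- E (150/19 per unit): all 19 → value 150, running total 262.00
- B (173/35 per unit): all 35 → value 173, running total 435.00
- D (69/16 per unit): all 16 → value 69, running total 504.00
- A (97/39 per unit): 32 of 39 → value 32×97/39 = 79.5897, running total 583.59
Total 583.59.

583.59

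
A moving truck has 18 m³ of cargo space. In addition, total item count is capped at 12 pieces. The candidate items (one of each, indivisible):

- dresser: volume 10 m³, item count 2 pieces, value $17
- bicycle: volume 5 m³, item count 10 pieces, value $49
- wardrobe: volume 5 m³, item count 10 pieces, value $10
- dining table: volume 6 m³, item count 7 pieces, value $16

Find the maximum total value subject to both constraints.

Feasible sets respecting both limits:
- dresser+bicycle: volume 15, item count 12, value 66
- bicycle: volume 5, item count 10, value 49
- dresser+dining table: volume 16, item count 9, value 33
- dresser+wardrobe: volume 15, item count 12, value 27
Best: $66.

$66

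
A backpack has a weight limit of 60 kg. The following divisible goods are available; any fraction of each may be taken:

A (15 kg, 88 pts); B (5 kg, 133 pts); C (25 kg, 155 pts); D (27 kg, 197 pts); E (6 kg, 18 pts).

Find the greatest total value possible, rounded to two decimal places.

502.60

Take in order of value per unit:
- B (133/5 per unit): all 5 → value 133, running total 133.00
- D (197/27 per unit): all 27 → value 197, running total 330.00
- C (155/25 per unit): all 25 → value 155, running total 485.00
- A (88/15 per unit): 3 of 15 → value 3×88/15 = 17.6000, running total 502.60
Total 502.60.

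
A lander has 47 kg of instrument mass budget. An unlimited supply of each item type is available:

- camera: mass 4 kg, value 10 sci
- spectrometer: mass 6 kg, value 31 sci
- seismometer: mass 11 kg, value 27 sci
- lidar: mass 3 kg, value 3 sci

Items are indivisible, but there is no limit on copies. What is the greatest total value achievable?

227 sci

Best value-per-unit is spectrometer at 31/6; filling with it alone gives 7×31 = 217.
Optimal mix: 1×camera + 7×spectrometer → mass 46, value 227.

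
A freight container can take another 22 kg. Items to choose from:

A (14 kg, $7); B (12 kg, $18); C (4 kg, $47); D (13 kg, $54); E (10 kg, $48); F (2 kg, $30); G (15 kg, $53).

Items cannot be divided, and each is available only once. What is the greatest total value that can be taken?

$131

Check high-value combinations within 22 kg:
- C+D+F: weight 4+13+2=19, value 47+54+30=131
- C+F+G: weight 4+2+15=21, value 47+30+53=130
- C+E+F: weight 4+10+2=16, value 47+48+30=125
- C+D: weight 4+13=17, value 47+54=101
Best: $131.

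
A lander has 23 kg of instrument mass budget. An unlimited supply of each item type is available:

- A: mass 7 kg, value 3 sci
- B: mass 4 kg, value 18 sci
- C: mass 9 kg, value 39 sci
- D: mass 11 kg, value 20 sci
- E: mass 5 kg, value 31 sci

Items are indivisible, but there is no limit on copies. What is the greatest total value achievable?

Best value-per-unit is E at 31/5; filling with it alone gives 4×31 = 124.
Optimal mix: 2×B + 3×E → mass 23, value 129.

129 sci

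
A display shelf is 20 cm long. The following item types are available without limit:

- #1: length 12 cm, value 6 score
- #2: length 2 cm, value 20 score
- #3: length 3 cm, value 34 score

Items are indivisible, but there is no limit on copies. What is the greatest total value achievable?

224 score

Best value-per-unit is #3 at 34/3; filling with it alone gives 6×34 = 204.
Optimal mix: 1×#2 + 6×#3 → length 20, value 224.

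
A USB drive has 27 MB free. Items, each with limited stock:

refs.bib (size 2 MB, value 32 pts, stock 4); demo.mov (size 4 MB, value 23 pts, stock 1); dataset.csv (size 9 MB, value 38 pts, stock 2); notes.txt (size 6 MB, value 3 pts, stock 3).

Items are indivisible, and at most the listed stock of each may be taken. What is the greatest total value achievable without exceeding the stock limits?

204 pts

Best selections within size 27 and stock limits:
- 4×refs.bib + 2×dataset.csv: size 26, value 204
- 4×refs.bib + 1×demo.mov + 1×dataset.csv + 1×notes.txt: size 27, value 192
- 4×refs.bib + 1×demo.mov + 1×dataset.csv: size 21, value 189
- 3×refs.bib + 2×dataset.csv: size 24, value 172
Best: 204 pts.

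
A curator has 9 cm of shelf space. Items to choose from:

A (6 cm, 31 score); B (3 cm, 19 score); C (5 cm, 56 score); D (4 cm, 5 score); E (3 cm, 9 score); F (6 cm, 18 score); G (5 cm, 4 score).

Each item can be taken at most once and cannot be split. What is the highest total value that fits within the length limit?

Check high-value combinations within 9 cm:
- B+C: length 3+5=8, value 19+56=75
- C+E: length 5+3=8, value 56+9=65
- C+D: length 5+4=9, value 56+5=61
- C: length 5, value 56
- A+B: length 6+3=9, value 31+19=50
Best: 75 score.

75 score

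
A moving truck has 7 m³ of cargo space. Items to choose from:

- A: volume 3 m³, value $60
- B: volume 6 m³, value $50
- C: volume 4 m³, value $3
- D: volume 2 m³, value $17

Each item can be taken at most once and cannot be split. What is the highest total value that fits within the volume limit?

$77

Check high-value combinations within 7 m³:
- A+D: volume 3+2=5, value 60+17=77
- A+C: volume 3+4=7, value 60+3=63
- A: volume 3, value 60
- B: volume 6, value 50
Best: $77.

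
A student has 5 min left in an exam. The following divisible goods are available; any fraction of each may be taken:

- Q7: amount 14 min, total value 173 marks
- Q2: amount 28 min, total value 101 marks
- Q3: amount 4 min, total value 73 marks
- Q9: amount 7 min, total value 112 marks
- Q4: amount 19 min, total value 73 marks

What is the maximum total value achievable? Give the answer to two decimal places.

89.00

Take in order of value per unit:
- Q3 (73/4 per unit): all 4 → value 73, running total 73.00
- Q9 (112/7 per unit): 1 of 7 → value 1×112/7 = 16.0000, running total 89.00
Total 89.00.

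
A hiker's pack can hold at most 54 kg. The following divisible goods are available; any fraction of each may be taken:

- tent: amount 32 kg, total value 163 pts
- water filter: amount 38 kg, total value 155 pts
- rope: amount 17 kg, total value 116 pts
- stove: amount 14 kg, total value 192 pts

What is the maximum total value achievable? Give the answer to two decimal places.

425.16

Take in order of value per unit:
- stove (192/14 per unit): all 14 → value 192, running total 192.00
- rope (116/17 per unit): all 17 → value 116, running total 308.00
- tent (163/32 per unit): 23 of 32 → value 23×163/32 = 117.1563, running total 425.16
Total 425.16.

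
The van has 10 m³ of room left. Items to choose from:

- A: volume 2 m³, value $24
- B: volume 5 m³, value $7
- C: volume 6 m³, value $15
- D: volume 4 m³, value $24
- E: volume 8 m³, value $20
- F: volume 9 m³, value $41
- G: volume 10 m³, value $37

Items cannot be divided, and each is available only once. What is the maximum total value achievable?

$48

Check high-value combinations within 10 m³:
- A+D: volume 2+4=6, value 24+24=48
- A+E: volume 2+8=10, value 24+20=44
- F: volume 9, value 41
- A+C: volume 2+6=8, value 24+15=39
Best: $48.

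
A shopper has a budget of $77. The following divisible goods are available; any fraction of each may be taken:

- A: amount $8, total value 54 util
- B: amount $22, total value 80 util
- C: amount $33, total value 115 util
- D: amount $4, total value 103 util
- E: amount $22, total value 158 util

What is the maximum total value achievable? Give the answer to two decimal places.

Take in order of value per unit:
- D (103/4 per unit): all 4 → value 103, running total 103.00
- E (158/22 per unit): all 22 → value 158, running total 261.00
- A (54/8 per unit): all 8 → value 54, running total 315.00
- B (80/22 per unit): all 22 → value 80, running total 395.00
- C (115/33 per unit): 21 of 33 → value 21×115/33 = 73.1818, running total 468.18
Total 468.18.

468.18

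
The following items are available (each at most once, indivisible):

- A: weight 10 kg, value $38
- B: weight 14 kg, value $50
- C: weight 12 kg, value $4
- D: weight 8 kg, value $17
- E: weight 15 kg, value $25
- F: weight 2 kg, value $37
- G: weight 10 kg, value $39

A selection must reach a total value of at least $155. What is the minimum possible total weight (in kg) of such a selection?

36

Subsets with value ≥ 155, sorted by total weight:
- A+B+F+G: weight 36, value 164
- A+B+D+F+G: weight 44, value 181
- A+D+E+F+G: weight 45, value 156
- A+B+C+F+G: weight 48, value 168
Minimum weight: 36 kg.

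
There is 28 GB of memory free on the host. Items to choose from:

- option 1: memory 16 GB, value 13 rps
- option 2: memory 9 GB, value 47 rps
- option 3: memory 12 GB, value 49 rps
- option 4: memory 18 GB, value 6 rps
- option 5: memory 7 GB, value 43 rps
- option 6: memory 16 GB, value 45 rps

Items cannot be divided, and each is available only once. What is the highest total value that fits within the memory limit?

139 rps

This is a 0/1 knapsack; check combinations near the capacity.
- option 2+option 3+option 5: memory 9+12+7=28, value 47+49+43=139
- option 2+option 3: memory 9+12=21, value 47+49=96
- option 3+option 6: memory 12+16=28, value 49+45=94
Best: 139 rps.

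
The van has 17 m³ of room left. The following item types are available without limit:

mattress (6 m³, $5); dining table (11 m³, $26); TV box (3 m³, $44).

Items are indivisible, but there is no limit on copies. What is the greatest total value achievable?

Best value-per-unit is TV box at 44/3, and filling with it alone uses volume 5×3=15. No mix of the others beats 5×44 = 220.

$220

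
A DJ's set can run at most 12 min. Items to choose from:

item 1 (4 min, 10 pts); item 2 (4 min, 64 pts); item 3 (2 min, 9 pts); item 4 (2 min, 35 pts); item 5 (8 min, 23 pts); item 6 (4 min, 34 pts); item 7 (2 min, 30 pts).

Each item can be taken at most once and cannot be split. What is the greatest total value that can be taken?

Check high-value combinations within 12 min:
- item 2+item 4+item 6+item 7: duration 4+2+4+2=12, value 64+35+34+30=163
- item 2+item 3+item 4+item 6: duration 4+2+2+4=12, value 64+9+35+34=142
- item 1+item 2+item 4+item 7: duration 4+4+2+2=12, value 10+64+35+30=139
Best: 163 pts.

163 pts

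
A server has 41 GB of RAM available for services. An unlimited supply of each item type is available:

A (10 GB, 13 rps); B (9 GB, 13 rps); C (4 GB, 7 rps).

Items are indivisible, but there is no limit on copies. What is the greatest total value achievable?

70 rps

Best value-per-unit is C at 7/4, and filling with it alone uses memory 10×4=40. No mix of the others beats 10×7 = 70.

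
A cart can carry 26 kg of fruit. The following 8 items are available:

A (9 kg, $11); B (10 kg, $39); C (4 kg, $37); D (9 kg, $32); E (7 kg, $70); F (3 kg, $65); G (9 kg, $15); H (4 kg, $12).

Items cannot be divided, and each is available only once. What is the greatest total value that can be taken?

$211

This is a 0/1 knapsack; check combinations near the capacity.
- B+C+E+F: weight 10+4+7+3=24, value 39+37+70+65=211
- C+D+E+F: weight 4+9+7+3=23, value 37+32+70+65=204
- C+E+F+G: weight 4+7+3+9=23, value 37+70+65+15=187
- B+E+F+H: weight 10+7+3+4=24, value 39+70+65+12=186
- C+E+F+H: weight 4+7+3+4=18, value 37+70+65+12=184
Best: $211.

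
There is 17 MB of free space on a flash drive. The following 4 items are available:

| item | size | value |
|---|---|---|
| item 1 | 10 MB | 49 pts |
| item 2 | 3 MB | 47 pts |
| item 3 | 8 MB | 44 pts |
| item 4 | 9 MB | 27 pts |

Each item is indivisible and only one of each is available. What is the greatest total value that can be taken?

96 pts

This is a 0/1 knapsack; check combinations near the capacity.
- item 1+item 2: size 10+3=13, value 49+47=96
- item 2+item 3: size 3+8=11, value 47+44=91
- item 2+item 4: size 3+9=12, value 47+27=74
- item 3+item 4: size 8+9=17, value 44+27=71
- item 1: size 10, value 49
Best: 96 pts.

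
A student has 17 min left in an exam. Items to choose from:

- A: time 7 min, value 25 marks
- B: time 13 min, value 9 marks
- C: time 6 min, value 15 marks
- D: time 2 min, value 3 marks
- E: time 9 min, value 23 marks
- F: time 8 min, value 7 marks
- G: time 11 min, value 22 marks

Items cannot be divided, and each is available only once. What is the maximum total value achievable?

48 marks

Check high-value combinations within 17 min:
- A+E: time 7+9=16, value 25+23=48
- A+C+D: time 7+6+2=15, value 25+15+3=43
- C+D+E: time 6+2+9=17, value 15+3+23=41
- A+C: time 7+6=13, value 25+15=40
- C+E: time 6+9=15, value 15+23=38
Best: 48 marks.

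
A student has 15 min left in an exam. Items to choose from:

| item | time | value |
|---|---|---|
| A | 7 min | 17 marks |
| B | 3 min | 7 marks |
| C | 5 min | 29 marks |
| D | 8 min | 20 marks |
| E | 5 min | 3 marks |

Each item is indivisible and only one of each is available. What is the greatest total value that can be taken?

53 marks

Check high-value combinations within 15 min:
- A+B+C: time 7+3+5=15, value 17+7+29=53
- C+D: time 5+8=13, value 29+20=49
- A+C: time 7+5=12, value 17+29=46
- B+C+E: time 3+5+5=13, value 7+29+3=39
Best: 53 marks.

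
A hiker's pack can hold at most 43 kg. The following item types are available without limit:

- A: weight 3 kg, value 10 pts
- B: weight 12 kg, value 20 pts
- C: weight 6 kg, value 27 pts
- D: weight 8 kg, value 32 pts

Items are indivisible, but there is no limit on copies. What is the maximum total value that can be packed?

Best value-per-unit is C at 27/6, and filling with it alone uses weight 7×6=42. No mix of the others beats 7×27 = 189.

189 pts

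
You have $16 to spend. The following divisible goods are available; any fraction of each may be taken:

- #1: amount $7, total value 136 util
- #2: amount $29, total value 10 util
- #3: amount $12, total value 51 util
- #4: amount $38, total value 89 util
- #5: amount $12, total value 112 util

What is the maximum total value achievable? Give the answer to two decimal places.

220.00

Take in order of value per unit:
- #1 (136/7 per unit): all 7 → value 136, running total 136.00
- #5 (112/12 per unit): 9 of 12 → value 9×112/12 = 84.0000, running total 220.00
Total 220.00.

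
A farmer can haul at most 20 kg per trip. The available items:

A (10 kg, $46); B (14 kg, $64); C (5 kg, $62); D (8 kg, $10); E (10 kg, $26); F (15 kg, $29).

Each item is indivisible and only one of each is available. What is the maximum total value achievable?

Check high-value combinations within 20 kg:
- B+C: weight 14+5=19, value 64+62=126
- A+C: weight 10+5=15, value 46+62=108
- C+F: weight 5+15=20, value 62+29=91
- C+E: weight 5+10=15, value 62+26=88
- C+D: weight 5+8=13, value 62+10=72
Best: $126.

$126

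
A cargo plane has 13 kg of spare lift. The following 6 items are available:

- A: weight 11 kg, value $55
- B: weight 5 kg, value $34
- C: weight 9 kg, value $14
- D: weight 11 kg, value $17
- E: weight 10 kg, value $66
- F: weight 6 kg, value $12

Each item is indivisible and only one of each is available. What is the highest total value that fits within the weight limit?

Check high-value combinations within 13 kg:
- E: weight 10, value 66
- A: weight 11, value 55
- B+F: weight 5+6=11, value 34+12=46
- B: weight 5, value 34
- D: weight 11, value 17
Best: $66.

$66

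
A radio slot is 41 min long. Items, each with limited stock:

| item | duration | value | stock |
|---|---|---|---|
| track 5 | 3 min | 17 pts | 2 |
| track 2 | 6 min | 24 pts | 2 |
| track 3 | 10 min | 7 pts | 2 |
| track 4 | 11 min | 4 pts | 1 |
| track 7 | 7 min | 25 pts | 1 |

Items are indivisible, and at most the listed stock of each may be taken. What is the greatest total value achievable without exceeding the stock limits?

Best selections within duration 41 and stock limits:
- 2×track 5 + 2×track 2 + 1×track 3 + 1×track 7: duration 35, value 114
- 2×track 5 + 2×track 2 + 1×track 4 + 1×track 7: duration 36, value 111
- 2×track 5 + 2×track 2 + 1×track 7: duration 25, value 107
Best: 114 pts.

114 pts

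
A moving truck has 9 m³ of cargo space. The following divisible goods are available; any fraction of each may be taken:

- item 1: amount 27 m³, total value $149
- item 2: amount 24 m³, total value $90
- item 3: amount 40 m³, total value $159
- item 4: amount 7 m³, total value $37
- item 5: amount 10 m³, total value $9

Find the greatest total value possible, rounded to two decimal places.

49.67

Take in order of value per unit:
- item 1 (149/27 per unit): 9 of 27 → value 9×149/27 = 49.6667, running total 49.67
Total 49.67.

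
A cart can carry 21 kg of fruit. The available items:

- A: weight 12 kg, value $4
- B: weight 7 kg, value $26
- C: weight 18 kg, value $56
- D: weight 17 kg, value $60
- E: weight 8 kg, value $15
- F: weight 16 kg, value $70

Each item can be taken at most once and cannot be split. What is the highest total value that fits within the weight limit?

Check high-value combinations within 21 kg:
- F: weight 16, value 70
- D: weight 17, value 60
- C: weight 18, value 56
Best: $70.

$70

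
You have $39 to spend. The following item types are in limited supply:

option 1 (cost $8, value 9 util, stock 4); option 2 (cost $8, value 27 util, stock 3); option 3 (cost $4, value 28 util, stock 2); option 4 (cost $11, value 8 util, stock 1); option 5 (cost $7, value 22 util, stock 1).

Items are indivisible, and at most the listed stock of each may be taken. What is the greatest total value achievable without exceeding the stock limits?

159 util

Best selections within cost 39 and stock limits:
- 3×option 2 + 2×option 3 + 1×option 5: cost 39, value 159
- 1×option 1 + 2×option 2 + 2×option 3 + 1×option 5: cost 39, value 141
- 3×option 2 + 2×option 3: cost 32, value 137
Best: 159 util.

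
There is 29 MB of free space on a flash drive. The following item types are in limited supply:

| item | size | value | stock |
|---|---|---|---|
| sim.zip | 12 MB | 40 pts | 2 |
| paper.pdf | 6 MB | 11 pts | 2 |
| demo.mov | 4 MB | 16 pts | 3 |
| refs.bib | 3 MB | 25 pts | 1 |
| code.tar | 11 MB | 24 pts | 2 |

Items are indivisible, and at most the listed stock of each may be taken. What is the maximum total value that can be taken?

Best selections within size 29 and stock limits:
- 1×sim.zip + 3×demo.mov + 1×refs.bib: size 27, value 113
- 1×sim.zip + 1×paper.pdf + 2×demo.mov + 1×refs.bib: size 29, value 108
- 2×sim.zip + 1×refs.bib: size 27, value 105
- 1×sim.zip + 2×demo.mov + 1×refs.bib: size 23, value 97
Best: 113 pts.

113 pts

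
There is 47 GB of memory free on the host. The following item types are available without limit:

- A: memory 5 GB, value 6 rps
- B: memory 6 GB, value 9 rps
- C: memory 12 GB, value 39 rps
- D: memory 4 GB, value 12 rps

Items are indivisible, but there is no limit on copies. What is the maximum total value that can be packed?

141 rps

Best value-per-unit is C at 39/12; filling with it alone gives 3×39 = 117.
Optimal mix: 3×C + 2×D → memory 44, value 141.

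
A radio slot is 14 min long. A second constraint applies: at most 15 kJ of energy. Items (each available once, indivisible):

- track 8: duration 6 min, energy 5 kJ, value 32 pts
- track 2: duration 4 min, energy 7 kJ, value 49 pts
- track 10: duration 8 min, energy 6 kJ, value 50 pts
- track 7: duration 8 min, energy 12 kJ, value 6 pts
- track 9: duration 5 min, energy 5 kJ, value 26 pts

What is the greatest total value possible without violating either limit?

99 pts

Feasible sets respecting both limits:
- track 2+track 10: duration 12, energy 13, value 99
- track 8+track 10: duration 14, energy 11, value 82
- track 8+track 2: duration 10, energy 12, value 81
- track 10+track 9: duration 13, energy 11, value 76
Best: 99 pts.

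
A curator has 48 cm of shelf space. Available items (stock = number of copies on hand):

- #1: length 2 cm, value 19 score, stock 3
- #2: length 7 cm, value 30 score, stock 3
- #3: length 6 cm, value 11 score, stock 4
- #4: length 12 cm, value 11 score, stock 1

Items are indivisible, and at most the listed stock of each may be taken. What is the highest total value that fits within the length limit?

180 score

Best selections within length 48 and stock limits:
- 3×#1 + 3×#2 + 3×#3: length 45, value 180
- 3×#1 + 3×#2 + 2×#3: length 39, value 169
- 3×#1 + 3×#2 + 1×#3 + 1×#4: length 45, value 169
- 2×#1 + 3×#2 + 3×#3: length 43, value 161
Best: 180 score.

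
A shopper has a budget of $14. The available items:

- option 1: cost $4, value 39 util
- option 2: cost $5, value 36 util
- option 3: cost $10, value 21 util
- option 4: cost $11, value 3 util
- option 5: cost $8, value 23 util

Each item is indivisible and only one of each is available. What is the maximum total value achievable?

This is a 0/1 knapsack; check combinations near the capacity.
- option 1+option 2: cost 4+5=9, value 39+36=75
- option 1+option 5: cost 4+8=12, value 39+23=62
- option 1+option 3: cost 4+10=14, value 39+21=60
- option 2+option 5: cost 5+8=13, value 36+23=59
Best: 75 util.

75 util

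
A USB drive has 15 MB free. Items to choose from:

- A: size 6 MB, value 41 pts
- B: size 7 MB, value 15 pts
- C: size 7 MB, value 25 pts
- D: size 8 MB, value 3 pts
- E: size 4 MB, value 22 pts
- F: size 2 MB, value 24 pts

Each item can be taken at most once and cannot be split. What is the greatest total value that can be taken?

90 pts

Check high-value combinations within 15 MB:
- A+C+F: size 6+7+2=15, value 41+25+24=90
- A+E+F: size 6+4+2=12, value 41+22+24=87
- A+B+F: size 6+7+2=15, value 41+15+24=80
- C+E+F: size 7+4+2=13, value 25+22+24=71
- A+C: size 6+7=13, value 41+25=66
Best: 90 pts.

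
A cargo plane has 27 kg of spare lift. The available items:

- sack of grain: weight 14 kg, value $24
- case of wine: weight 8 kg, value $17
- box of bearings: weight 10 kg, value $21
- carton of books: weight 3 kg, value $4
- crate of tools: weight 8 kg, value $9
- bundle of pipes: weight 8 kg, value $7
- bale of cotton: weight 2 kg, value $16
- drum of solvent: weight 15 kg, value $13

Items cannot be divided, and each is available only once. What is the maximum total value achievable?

Check high-value combinations within 27 kg:
- sack of grain+box of bearings+bale of cotton: weight 14+10+2=26, value 24+21+16=61
- sack of grain+case of wine+carton of books+bale of cotton: weight 14+8+3+2=27, value 24+17+4+16=61
- case of wine+box of bearings+carton of books+bale of cotton: weight 8+10+3+2=23, value 17+21+4+16=58
- sack of grain+case of wine+bale of cotton: weight 14+8+2=24, value 24+17+16=57
- case of wine+box of bearings+bale of cotton: weight 8+10+2=20, value 17+21+16=54
Best: $61.

$61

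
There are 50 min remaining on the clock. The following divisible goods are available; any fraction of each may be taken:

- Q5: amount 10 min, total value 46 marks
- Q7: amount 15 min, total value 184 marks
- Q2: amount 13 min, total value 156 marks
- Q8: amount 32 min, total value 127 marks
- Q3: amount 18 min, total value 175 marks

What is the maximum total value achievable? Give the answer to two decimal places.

533.40

Take in order of value per unit:
- Q7 (184/15 per unit): all 15 → value 184, running total 184.00
- Q2 (156/13 per unit): all 13 → value 156, running total 340.00
- Q3 (175/18 per unit): all 18 → value 175, running total 515.00
- Q5 (46/10 per unit): 4 of 10 → value 4×46/10 = 18.4000, running total 533.40
Total 533.40.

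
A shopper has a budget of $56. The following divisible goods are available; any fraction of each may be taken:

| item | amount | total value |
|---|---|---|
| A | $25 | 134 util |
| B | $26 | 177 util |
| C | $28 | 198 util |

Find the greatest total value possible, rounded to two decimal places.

385.72

Take in order of value per unit:
- C (198/28 per unit): all 28 → value 198, running total 198.00
- B (177/26 per unit): all 26 → value 177, running total 375.00
- A (134/25 per unit): 2 of 25 → value 2×134/25 = 10.7200, running total 385.72
Total 385.72.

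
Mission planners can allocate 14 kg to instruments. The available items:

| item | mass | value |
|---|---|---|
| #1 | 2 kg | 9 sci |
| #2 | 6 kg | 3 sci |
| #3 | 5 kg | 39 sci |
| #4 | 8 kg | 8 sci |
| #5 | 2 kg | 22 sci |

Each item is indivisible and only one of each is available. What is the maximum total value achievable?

Check high-value combinations within 14 kg:
- #1+#3+#5: mass 2+5+2=9, value 9+39+22=70
- #2+#3+#5: mass 6+5+2=13, value 3+39+22=64
- #3+#5: mass 5+2=7, value 39+22=61
- #1+#2+#3: mass 2+6+5=13, value 9+3+39=51
Best: 70 sci.

70 sci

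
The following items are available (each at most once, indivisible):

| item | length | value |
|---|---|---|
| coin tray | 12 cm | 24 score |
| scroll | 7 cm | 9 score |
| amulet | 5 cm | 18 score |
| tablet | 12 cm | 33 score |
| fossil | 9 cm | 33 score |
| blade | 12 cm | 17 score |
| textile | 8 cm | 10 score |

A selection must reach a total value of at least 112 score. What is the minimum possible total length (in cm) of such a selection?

Subsets with value ≥ 112, sorted by total length:
- coin tray+scroll+amulet+tablet+fossil: length 45, value 117
- coin tray+amulet+tablet+fossil+textile: length 46, value 118
- coin tray+amulet+tablet+fossil+blade: length 50, value 125
- coin tray+scroll+tablet+fossil+blade: length 52, value 116
Minimum length: 45 cm.

45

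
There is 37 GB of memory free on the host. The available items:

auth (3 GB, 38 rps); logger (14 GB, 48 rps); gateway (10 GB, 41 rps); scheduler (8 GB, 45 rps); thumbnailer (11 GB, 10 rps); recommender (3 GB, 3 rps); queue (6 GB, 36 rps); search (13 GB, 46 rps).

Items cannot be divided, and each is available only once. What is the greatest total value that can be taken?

173 rps

Check high-value combinations within 37 GB:
- auth+gateway+scheduler+recommender+search: memory 3+10+8+3+13=37, value 38+41+45+3+46=173
- auth+logger+gateway+scheduler: memory 3+14+10+8=35, value 38+48+41+45=172
- auth+logger+scheduler+recommender+queue: memory 3+14+8+3+6=34, value 38+48+45+3+36=170
- auth+gateway+scheduler+search: memory 3+10+8+13=34, value 38+41+45+46=170
- auth+scheduler+recommender+queue+search: memory 3+8+3+6+13=33, value 38+45+3+36+46=168
Best: 173 rps.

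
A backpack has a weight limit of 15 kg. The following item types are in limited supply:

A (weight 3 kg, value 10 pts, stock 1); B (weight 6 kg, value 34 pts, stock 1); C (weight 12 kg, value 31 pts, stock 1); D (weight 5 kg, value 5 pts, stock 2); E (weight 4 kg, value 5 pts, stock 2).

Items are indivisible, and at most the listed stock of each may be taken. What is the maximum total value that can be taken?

49 pts

Best selections within weight 15 and stock limits:
- 1×A + 1×B + 1×E: weight 13, value 49
- 1×A + 1×B + 1×D: weight 14, value 49
Best: 49 pts.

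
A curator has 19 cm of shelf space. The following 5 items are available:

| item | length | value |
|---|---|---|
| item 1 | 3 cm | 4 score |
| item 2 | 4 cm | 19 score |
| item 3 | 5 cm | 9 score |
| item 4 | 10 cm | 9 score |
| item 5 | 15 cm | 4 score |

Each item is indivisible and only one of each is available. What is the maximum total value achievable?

Check high-value combinations within 19 cm:
- item 2+item 3+item 4: length 4+5+10=19, value 19+9+9=37
- item 1+item 2+item 3: length 3+4+5=12, value 4+19+9=32
- item 1+item 2+item 4: length 3+4+10=17, value 4+19+9=32
- item 2+item 3: length 4+5=9, value 19+9=28
Best: 37 score.

37 score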